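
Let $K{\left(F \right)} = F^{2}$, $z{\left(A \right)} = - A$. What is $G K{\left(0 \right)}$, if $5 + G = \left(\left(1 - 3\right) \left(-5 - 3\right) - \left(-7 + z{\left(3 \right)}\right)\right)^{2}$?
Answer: $0$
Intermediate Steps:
$G = 671$ ($G = -5 + \left(\left(1 - 3\right) \left(-5 - 3\right) + \left(\left(1 + 6\right) - \left(-1\right) 3\right)\right)^{2} = -5 + \left(\left(-2\right) \left(-8\right) + \left(7 - -3\right)\right)^{2} = -5 + \left(16 + \left(7 + 3\right)\right)^{2} = -5 + \left(16 + 10\right)^{2} = -5 + 26^{2} = -5 + 676 = 671$)
$G K{\left(0 \right)} = 671 \cdot 0^{2} = 671 \cdot 0 = 0$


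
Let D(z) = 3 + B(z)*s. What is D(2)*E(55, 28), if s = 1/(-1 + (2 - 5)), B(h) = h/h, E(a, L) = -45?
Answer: -495/4 ≈ -123.75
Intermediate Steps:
B(h) = 1
s = -1/4 (s = 1/(-1 - 3) = 1/(-4) = -1/4 ≈ -0.25000)
D(z) = 11/4 (D(z) = 3 + 1*(-1/4) = 3 - 1/4 = 11/4)
D(2)*E(55, 28) = (11/4)*(-45) = -495/4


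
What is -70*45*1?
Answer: -3150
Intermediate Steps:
-70*45*1 = -3150*1 = -3150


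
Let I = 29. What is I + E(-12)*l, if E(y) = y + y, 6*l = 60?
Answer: -211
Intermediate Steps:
l = 10 (l = (⅙)*60 = 10)
E(y) = 2*y
I + E(-12)*l = 29 + (2*(-12))*10 = 29 - 24*10 = 29 - 240 = -211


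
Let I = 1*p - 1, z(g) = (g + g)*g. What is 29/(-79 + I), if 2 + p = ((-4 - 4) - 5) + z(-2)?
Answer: -⅓ ≈ -0.33333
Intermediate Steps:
z(g) = 2*g² (z(g) = (2*g)*g = 2*g²)
p = -7 (p = -2 + (((-4 - 4) - 5) + 2*(-2)²) = -2 + ((-8 - 5) + 2*4) = -2 + (-13 + 8) = -2 - 5 = -7)
I = -8 (I = 1*(-7) - 1 = -7 - 1 = -8)
29/(-79 + I) = 29/(-79 - 8) = 29/(-87) = 29*(-1/87) = -⅓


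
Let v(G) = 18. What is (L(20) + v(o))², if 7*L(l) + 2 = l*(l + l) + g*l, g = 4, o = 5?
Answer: 1008016/49 ≈ 20572.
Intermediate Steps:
L(l) = -2/7 + 2*l²/7 + 4*l/7 (L(l) = -2/7 + (l*(l + l) + 4*l)/7 = -2/7 + (l*(2*l) + 4*l)/7 = -2/7 + (2*l² + 4*l)/7 = -2/7 + (2*l²/7 + 4*l/7) = -2/7 + 2*l²/7 + 4*l/7)
(L(20) + v(o))² = ((-2/7 + (2/7)*20² + (4/7)*20) + 18)² = ((-2/7 + (2/7)*400 + 80/7) + 18)² = ((-2/7 + 800/7 + 80/7) + 18)² = (878/7 + 18)² = (1004/7)² = 1008016/49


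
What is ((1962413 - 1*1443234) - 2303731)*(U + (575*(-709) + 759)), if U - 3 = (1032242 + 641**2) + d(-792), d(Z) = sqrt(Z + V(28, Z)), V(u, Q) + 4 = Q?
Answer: -1849170627920 - 3569104*I*sqrt(397) ≈ -1.8492e+12 - 7.1114e+7*I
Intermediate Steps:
V(u, Q) = -4 + Q
d(Z) = sqrt(-4 + 2*Z) (d(Z) = sqrt(Z + (-4 + Z)) = sqrt(-4 + 2*Z))
U = 1443126 + 2*I*sqrt(397) (U = 3 + ((1032242 + 641**2) + sqrt(-4 + 2*(-792))) = 3 + ((1032242 + 410881) + sqrt(-4 - 1584)) = 3 + (1443123 + sqrt(-1588)) = 3 + (1443123 + 2*I*sqrt(397)) = 1443126 + 2*I*sqrt(397) ≈ 1.4431e+6 + 39.85*I)
((1962413 - 1*1443234) - 2303731)*(U + (575*(-709) + 759)) = ((1962413 - 1*1443234) - 2303731)*((1443126 + 2*I*sqrt(397)) + (575*(-709) + 759)) = ((1962413 - 1443234) - 2303731)*((1443126 + 2*I*sqrt(397)) + (-407675 + 759)) = (519179 - 2303731)*((1443126 + 2*I*sqrt(397)) - 406916) = -1784552*(1036210 + 2*I*sqrt(397)) = -1849170627920 - 3569104*I*sqrt(397)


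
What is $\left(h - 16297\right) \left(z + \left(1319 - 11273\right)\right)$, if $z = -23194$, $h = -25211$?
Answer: $1375907184$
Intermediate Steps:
$\left(h - 16297\right) \left(z + \left(1319 - 11273\right)\right) = \left(-25211 - 16297\right) \left(-23194 + \left(1319 - 11273\right)\right) = - 41508 \left(-23194 - 9954\right) = \left(-41508\right) \left(-33148\right) = 1375907184$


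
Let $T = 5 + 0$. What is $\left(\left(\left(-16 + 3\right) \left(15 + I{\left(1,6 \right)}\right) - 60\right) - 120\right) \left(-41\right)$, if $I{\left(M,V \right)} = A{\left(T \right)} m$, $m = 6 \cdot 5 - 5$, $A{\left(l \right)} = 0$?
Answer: $15375$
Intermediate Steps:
$T = 5$
$m = 25$ ($m = 30 - 5 = 25$)
$I{\left(M,V \right)} = 0$ ($I{\left(M,V \right)} = 0 \cdot 25 = 0$)
$\left(\left(\left(-16 + 3\right) \left(15 + I{\left(1,6 \right)}\right) - 60\right) - 120\right) \left(-41\right) = \left(\left(\left(-16 + 3\right) \left(15 + 0\right) - 60\right) - 120\right) \left(-41\right) = \left(\left(\left(-13\right) 15 - 60\right) - 120\right) \left(-41\right) = \left(\left(-195 - 60\right) - 120\right) \left(-41\right) = \left(-255 - 120\right) \left(-41\right) = \left(-375\right) \left(-41\right) = 15375$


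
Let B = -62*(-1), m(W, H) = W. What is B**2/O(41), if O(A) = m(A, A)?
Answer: 3844/41 ≈ 93.756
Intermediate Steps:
B = 62
O(A) = A
B**2/O(41) = 62**2/41 = 3844*(1/41) = 3844/41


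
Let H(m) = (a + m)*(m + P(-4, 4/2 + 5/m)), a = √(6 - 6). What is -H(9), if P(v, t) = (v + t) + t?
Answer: -91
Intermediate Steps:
a = 0 (a = √0 = 0)
P(v, t) = v + 2*t (P(v, t) = (t + v) + t = v + 2*t)
H(m) = m*(m + 10/m) (H(m) = (0 + m)*(m + (-4 + 2*(4/2 + 5/m))) = m*(m + (-4 + 2*(4*(½) + 5/m))) = m*(m + (-4 + 2*(2 + 5/m))) = m*(m + (-4 + (4 + 10/m))) = m*(m + 10/m))
-H(9) = -(10 + 9²) = -(10 + 81) = -1*91 = -91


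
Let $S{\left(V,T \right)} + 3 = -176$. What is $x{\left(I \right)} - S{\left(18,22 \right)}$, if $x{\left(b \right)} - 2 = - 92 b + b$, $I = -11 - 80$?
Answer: $8462$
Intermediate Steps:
$S{\left(V,T \right)} = -179$ ($S{\left(V,T \right)} = -3 - 176 = -179$)
$I = -91$ ($I = -11 - 80 = -91$)
$x{\left(b \right)} = 2 - 91 b$ ($x{\left(b \right)} = 2 + \left(- 92 b + b\right) = 2 - 91 b$)
$x{\left(I \right)} - S{\left(18,22 \right)} = \left(2 - -8281\right) - -179 = \left(2 + 8281\right) + 179 = 8283 + 179 = 8462$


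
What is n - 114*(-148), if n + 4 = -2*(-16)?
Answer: 16900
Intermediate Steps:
n = 28 (n = -4 - 2*(-16) = -4 + 32 = 28)
n - 114*(-148) = 28 - 114*(-148) = 28 + 16872 = 16900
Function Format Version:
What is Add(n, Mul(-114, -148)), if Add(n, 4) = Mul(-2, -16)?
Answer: 16900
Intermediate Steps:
n = 28 (n = Add(-4, Mul(-2, -16)) = Add(-4, 32) = 28)
Add(n, Mul(-114, -148)) = Add(28, Mul(-114, -148)) = Add(28, 16872) = 16900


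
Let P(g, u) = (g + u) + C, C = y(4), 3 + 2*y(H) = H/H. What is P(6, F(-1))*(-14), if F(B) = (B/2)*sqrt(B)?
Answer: -70 + 7*I ≈ -70.0 + 7.0*I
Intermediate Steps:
y(H) = -1 (y(H) = -3/2 + (H/H)/2 = -3/2 + (1/2)*1 = -3/2 + 1/2 = -1)
C = -1
F(B) = B**(3/2)/2 (F(B) = (B*(1/2))*sqrt(B) = (B/2)*sqrt(B) = B**(3/2)/2)
P(g, u) = -1 + g + u (P(g, u) = (g + u) - 1 = -1 + g + u)
P(6, F(-1))*(-14) = (-1 + 6 + (-1)**(3/2)/2)*(-14) = (-1 + 6 + (-I)/2)*(-14) = (-1 + 6 - I/2)*(-14) = (5 - I/2)*(-14) = -70 + 7*I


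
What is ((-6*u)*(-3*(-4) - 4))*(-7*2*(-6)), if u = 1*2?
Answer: -8064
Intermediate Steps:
u = 2
((-6*u)*(-3*(-4) - 4))*(-7*2*(-6)) = ((-6*2)*(-3*(-4) - 4))*(-7*2*(-6)) = (-12*(12 - 4))*(-14*(-6)) = -12*8*84 = -96*84 = -8064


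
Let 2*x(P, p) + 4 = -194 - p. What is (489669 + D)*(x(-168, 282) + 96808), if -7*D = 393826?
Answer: 292973502776/7 ≈ 4.1853e+10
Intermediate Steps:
D = -393826/7 (D = -1/7*393826 = -393826/7 ≈ -56261.)
x(P, p) = -99 - p/2 (x(P, p) = -2 + (-194 - p)/2 = -2 + (-97 - p/2) = -99 - p/2)
(489669 + D)*(x(-168, 282) + 96808) = (489669 - 393826/7)*((-99 - 1/2*282) + 96808) = 3033857*((-99 - 141) + 96808)/7 = 3033857*(-240 + 96808)/7 = (3033857/7)*96568 = 292973502776/7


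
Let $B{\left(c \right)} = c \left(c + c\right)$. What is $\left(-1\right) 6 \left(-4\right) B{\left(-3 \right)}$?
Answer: $432$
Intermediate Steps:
$B{\left(c \right)} = 2 c^{2}$ ($B{\left(c \right)} = c 2 c = 2 c^{2}$)
$\left(-1\right) 6 \left(-4\right) B{\left(-3 \right)} = \left(-1\right) 6 \left(-4\right) 2 \left(-3\right)^{2} = \left(-6\right) \left(-4\right) 2 \cdot 9 = 24 \cdot 18 = 432$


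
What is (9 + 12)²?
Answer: 441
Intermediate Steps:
(9 + 12)² = 21² = 441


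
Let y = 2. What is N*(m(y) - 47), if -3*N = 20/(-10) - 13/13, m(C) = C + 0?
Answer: -45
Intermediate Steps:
m(C) = C
N = 1 (N = -(20/(-10) - 13/13)/3 = -(20*(-1/10) - 13*1/13)/3 = -(-2 - 1)/3 = -1/3*(-3) = 1)
N*(m(y) - 47) = 1*(2 - 47) = 1*(-45) = -45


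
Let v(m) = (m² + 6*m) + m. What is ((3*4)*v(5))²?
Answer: 518400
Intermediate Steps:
v(m) = m² + 7*m
((3*4)*v(5))² = ((3*4)*(5*(7 + 5)))² = (12*(5*12))² = (12*60)² = 720² = 518400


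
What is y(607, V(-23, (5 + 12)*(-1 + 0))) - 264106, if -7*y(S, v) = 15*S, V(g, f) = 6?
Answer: -1857847/7 ≈ -2.6541e+5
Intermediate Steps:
y(S, v) = -15*S/7
y(607, V(-23, (5 + 12)*(-1 + 0))) - 264106 = -15/7*607 - 264106 = -9105/7 - 264106 = -1857847/7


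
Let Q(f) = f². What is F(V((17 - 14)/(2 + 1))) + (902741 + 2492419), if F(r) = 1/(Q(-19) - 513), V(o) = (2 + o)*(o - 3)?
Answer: 516064319/152 ≈ 3.3952e+6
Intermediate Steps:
V(o) = (-3 + o)*(2 + o) (V(o) = (2 + o)*(-3 + o) = (-3 + o)*(2 + o))
F(r) = -1/152 (F(r) = 1/((-19)² - 513) = 1/(361 - 513) = 1/(-152) = -1/152)
F(V((17 - 14)/(2 + 1))) + (902741 + 2492419) = -1/152 + (902741 + 2492419) = -1/152 + 3395160 = 516064319/152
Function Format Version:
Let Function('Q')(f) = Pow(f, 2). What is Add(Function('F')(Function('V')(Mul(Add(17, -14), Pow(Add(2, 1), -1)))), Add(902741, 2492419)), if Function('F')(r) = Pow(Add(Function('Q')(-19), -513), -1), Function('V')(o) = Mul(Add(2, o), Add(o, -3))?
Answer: Rational(516064319, 152) ≈ 3.3952e+6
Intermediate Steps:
Function('V')(o) = Mul(Add(-3, o), Add(2, o)) (Function('V')(o) = Mul(Add(2, o), Add(-3, o)) = Mul(Add(-3, o), Add(2, o)))
Function('F')(r) = Rational(-1, 152) (Function('F')(r) = Pow(Add(Pow(-19, 2), -513), -1) = Pow(Add(361, -513), -1) = Pow(-152, -1) = Rational(-1, 152))
Add(Function('F')(Function('V')(Mul(Add(17, -14), Pow(Add(2, 1), -1)))), Add(902741, 2492419)) = Add(Rational(-1, 152), Add(902741, 2492419)) = Add(Rational(-1, 152), 3395160) = Rational(516064319, 152)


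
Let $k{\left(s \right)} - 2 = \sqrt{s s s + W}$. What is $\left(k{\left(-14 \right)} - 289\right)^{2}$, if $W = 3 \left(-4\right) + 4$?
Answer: $79617 - 4592 i \sqrt{43} \approx 79617.0 - 30112.0 i$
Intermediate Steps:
$W = -8$ ($W = -12 + 4 = -8$)
$k{\left(s \right)} = 2 + \sqrt{-8 + s^{3}}$ ($k{\left(s \right)} = 2 + \sqrt{s s s - 8} = 2 + \sqrt{s^{2} s - 8} = 2 + \sqrt{s^{3} - 8} = 2 + \sqrt{-8 + s^{3}}$)
$\left(k{\left(-14 \right)} - 289\right)^{2} = \left(\left(2 + \sqrt{-8 + \left(-14\right)^{3}}\right) - 289\right)^{2} = \left(\left(2 + \sqrt{-8 - 2744}\right) - 289\right)^{2} = \left(\left(2 + \sqrt{-2752}\right) - 289\right)^{2} = \left(\left(2 + 8 i \sqrt{43}\right) - 289\right)^{2} = \left(-287 + 8 i \sqrt{43}\right)^{2}$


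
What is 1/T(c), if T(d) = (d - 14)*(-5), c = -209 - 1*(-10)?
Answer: 1/1065 ≈ 0.00093897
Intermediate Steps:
c = -199 (c = -209 + 10 = -199)
T(d) = 70 - 5*d (T(d) = (-14 + d)*(-5) = 70 - 5*d)
1/T(c) = 1/(70 - 5*(-199)) = 1/(70 + 995) = 1/1065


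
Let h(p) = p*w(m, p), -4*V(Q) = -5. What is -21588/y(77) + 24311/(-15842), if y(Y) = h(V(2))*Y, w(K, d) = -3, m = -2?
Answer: 63805199/871310 ≈ 73.229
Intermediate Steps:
V(Q) = 5/4 (V(Q) = -¼*(-5) = 5/4)
h(p) = -3*p (h(p) = p*(-3) = -3*p)
y(Y) = -15*Y/4 (y(Y) = (-3*5/4)*Y = -15*Y/4)
-21588/y(77) + 24311/(-15842) = -21588/((-15/4*77)) + 24311/(-15842) = -21588/(-1155/4) + 24311*(-1/15842) = -21588*(-4/1155) - 24311/15842 = 4112/55 - 24311/15842 = 63805199/871310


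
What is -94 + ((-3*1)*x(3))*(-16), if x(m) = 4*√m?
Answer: -94 + 192*√3 ≈ 238.55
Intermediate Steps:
-94 + ((-3*1)*x(3))*(-16) = -94 + ((-3*1)*(4*√3))*(-16) = -94 - 12*√3*(-16) = -94 + 192*√3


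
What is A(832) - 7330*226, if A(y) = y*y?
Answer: -964356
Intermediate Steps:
A(y) = y²
A(832) - 7330*226 = 832² - 7330*226 = 692224 - 1*1656580 = 692224 - 1656580 = -964356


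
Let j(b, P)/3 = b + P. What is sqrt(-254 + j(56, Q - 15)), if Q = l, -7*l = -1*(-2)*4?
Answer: I*sqrt(6587)/7 ≈ 11.594*I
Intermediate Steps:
l = -8/7 (l = -(-1*(-2))*4/7 = -2*4/7 = -1/7*8 = -8/7 ≈ -1.1429)
Q = -8/7 ≈ -1.1429
j(b, P) = 3*P + 3*b (j(b, P) = 3*(b + P) = 3*(P + b) = 3*P + 3*b)
sqrt(-254 + j(56, Q - 15)) = sqrt(-254 + (3*(-8/7 - 15) + 3*56)) = sqrt(-254 + (3*(-113/7) + 168)) = sqrt(-254 + (-339/7 + 168)) = sqrt(-254 + 837/7) = sqrt(-941/7) = I*sqrt(6587)/7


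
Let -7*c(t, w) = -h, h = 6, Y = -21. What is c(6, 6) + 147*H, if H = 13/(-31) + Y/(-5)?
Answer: 603924/1085 ≈ 556.61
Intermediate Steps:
c(t, w) = 6/7 (c(t, w) = -(-1)*6/7 = -1/7*(-6) = 6/7)
H = 586/155 (H = 13/(-31) - 21/(-5) = 13*(-1/31) - 21*(-1/5) = -13/31 + 21/5 = 586/155 ≈ 3.7806)
c(6, 6) + 147*H = 6/7 + 147*(586/155) = 6/7 + 86142/155 = 603924/1085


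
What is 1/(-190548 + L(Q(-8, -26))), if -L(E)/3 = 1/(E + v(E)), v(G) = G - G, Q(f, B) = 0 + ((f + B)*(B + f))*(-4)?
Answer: -4624/881093949 ≈ -5.2480e-6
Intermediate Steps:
Q(f, B) = -4*(B + f)² (Q(f, B) = 0 + ((B + f)*(B + f))*(-4) = 0 + (B + f)²*(-4) = 0 - 4*(B + f)² = -4*(B + f)²)
v(G) = 0
L(E) = -3/E (L(E) = -3/(E + 0) = -3/E)
1/(-190548 + L(Q(-8, -26))) = 1/(-190548 - 3*(-1/(4*(-26 - 8)²))) = 1/(-190548 - 3/((-4*(-34)²))) = 1/(-190548 - 3/((-4*1156))) = 1/(-190548 - 3/(-4624)) = 1/(-190548 - 3*(-1/4624)) = 1/(-190548 + 3/4624) = 1/(-881093949/4624) = -4624/881093949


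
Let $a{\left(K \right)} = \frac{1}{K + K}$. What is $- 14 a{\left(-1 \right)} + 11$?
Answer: $18$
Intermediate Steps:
$a{\left(K \right)} = \frac{1}{2 K}$
$- 14 a{\left(-1 \right)} + 11 = - 14 \frac{1}{2 \left(-1\right)} + 11 = - 14 \cdot \frac{1}{2} \left(-1\right) + 11 = \left(-14\right) \left(- \frac{1}{2}\right) + 11 = 7 + 11 = 18$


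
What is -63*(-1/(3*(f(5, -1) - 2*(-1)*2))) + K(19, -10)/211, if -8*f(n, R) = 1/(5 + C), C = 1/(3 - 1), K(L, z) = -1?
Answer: 27827/5275 ≈ 5.2753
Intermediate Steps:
C = ½ (C = 1/2 = ½ ≈ 0.50000)
f(n, R) = -1/44 (f(n, R) = -1/(8*(5 + ½)) = -1/(8*11/2) = -⅛*2/11 = -1/44)
-63*(-1/(3*(f(5, -1) - 2*(-1)*2))) + K(19, -10)/211 = -63*(-1/(3*(-1/44 - 2*(-1)*2))) - 1/211 = -63*(-1/(3*(-1/44 + 2*2))) - 1*1/211 = -63*(-1/(3*(-1/44 + 4))) - 1/211 = -63/((-3*175/44)) - 1/211 = -63/(-525/44) - 1/211 = -63*(-44/525) - 1/211 = 132/25 - 1/211 = 27827/5275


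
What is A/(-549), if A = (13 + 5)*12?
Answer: -24/61 ≈ -0.39344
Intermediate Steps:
A = 216 (A = 18*12 = 216)
A/(-549) = 216/(-549) = 216*(-1/549) = -24/61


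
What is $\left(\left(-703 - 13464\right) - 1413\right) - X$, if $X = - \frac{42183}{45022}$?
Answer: $- \frac{701400577}{45022} \approx -15579.0$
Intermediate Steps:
$X = - \frac{42183}{45022}$ ($X = \left(-42183\right) \frac{1}{45022} = - \frac{42183}{45022} \approx -0.93694$)
$\left(\left(-703 - 13464\right) - 1413\right) - X = \left(\left(-703 - 13464\right) - 1413\right) - - \frac{42183}{45022} = \left(-14167 - 1413\right) + \frac{42183}{45022} = -15580 + \frac{42183}{45022} = - \frac{701400577}{45022}$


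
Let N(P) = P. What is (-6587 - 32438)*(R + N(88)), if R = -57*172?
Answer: 379166900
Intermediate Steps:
R = -9804
(-6587 - 32438)*(R + N(88)) = (-6587 - 32438)*(-9804 + 88) = -39025*(-9716) = 379166900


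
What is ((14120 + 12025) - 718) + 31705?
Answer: 57132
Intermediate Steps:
((14120 + 12025) - 718) + 31705 = (26145 - 718) + 31705 = 25427 + 31705 = 57132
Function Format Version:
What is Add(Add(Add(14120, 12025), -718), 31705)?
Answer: 57132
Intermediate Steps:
Add(Add(Add(14120, 12025), -718), 31705) = Add(Add(26145, -718), 31705) = Add(25427, 31705) = 57132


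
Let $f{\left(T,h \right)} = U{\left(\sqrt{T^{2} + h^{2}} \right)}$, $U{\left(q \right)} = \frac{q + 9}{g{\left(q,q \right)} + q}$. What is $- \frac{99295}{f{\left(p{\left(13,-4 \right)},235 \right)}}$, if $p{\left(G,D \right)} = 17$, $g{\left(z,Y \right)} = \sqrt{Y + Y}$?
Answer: $- \frac{787466090}{7919} + \frac{127665 \sqrt{55514}}{7919} - \frac{28370 \sqrt[4]{2} \cdot 27757^{\frac{3}{4}}}{7919} + \frac{127665 \cdot 2^{\frac{3}{4}} \sqrt[4]{27757}}{7919} \approx -1.0445 \cdot 10^{5}$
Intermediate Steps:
$g{\left(z,Y \right)} = \sqrt{2} \sqrt{Y}$ ($g{\left(z,Y \right)} = \sqrt{2 Y} = \sqrt{2} \sqrt{Y}$)
$U{\left(q \right)} = \frac{9 + q}{q + \sqrt{2} \sqrt{q}}$ ($U{\left(q \right)} = \frac{q + 9}{\sqrt{2} \sqrt{q} + q} = \frac{9 + q}{q + \sqrt{2} \sqrt{q}}$)
$f{\left(T,h \right)} = \frac{9 + \sqrt{T^{2} + h^{2}}}{\sqrt{T^{2} + h^{2}} + \sqrt{2} \sqrt[4]{T^{2} + h^{2}}}$ ($f{\left(T,h \right)} = \frac{9 + \sqrt{T^{2} + h^{2}}}{\sqrt{T^{2} + h^{2}} + \sqrt{2} \sqrt{\sqrt{T^{2} + h^{2}}}} = \frac{9 + \sqrt{T^{2} + h^{2}}}{\sqrt{T^{2} + h^{2}} + \sqrt{2} \sqrt[4]{T^{2} + h^{2}}}$)
$- \frac{99295}{f{\left(p{\left(13,-4 \right)},235 \right)}} = - \frac{99295}{\frac{1}{\sqrt{17^{2} + 235^{2}} + \sqrt{2} \sqrt[4]{17^{2} + 235^{2}}} \left(9 + \sqrt{17^{2} + 235^{2}}\right)} = - \frac{99295}{\frac{1}{\sqrt{289 + 55225} + \sqrt{2} \sqrt[4]{289 + 55225}} \left(9 + \sqrt{289 + 55225}\right)} = - \frac{99295}{\frac{1}{\sqrt{55514} + \sqrt{2} \sqrt[4]{55514}} \left(9 + \sqrt{55514}\right)} = - \frac{99295}{\frac{1}{\sqrt{55514} + 2^{\frac{3}{4}} \sqrt[4]{27757}} \left(9 + \sqrt{55514}\right)} = - 99295 \frac{\sqrt{55514} + 2^{\frac{3}{4}} \sqrt[4]{27757}}{9 + \sqrt{55514}} = - \frac{99295 \left(\sqrt{55514} + 2^{\frac{3}{4}} \sqrt[4]{27757}\right)}{9 + \sqrt{55514}}$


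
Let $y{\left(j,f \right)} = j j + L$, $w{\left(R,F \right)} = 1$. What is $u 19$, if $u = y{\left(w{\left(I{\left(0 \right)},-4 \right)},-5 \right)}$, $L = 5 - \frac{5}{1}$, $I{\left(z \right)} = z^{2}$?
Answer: $19$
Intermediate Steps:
$L = 0$ ($L = 5 - 5 \cdot 1 = 5 - 5 = 0$)
$y{\left(j,f \right)} = j^{2}$ ($y{\left(j,f \right)} = j j + 0 = j^{2} + 0 = j^{2}$)
$u = 1$ ($u = 1^{2} = 1$)
$u 19 = 1 \cdot 19 = 19$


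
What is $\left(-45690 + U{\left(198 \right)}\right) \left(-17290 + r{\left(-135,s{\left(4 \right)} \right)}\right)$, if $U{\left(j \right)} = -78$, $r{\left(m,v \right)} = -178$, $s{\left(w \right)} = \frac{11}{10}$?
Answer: $799475424$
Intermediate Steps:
$s{\left(w \right)} = \frac{11}{10}$ ($s{\left(w \right)} = 11 \cdot \frac{1}{10} = \frac{11}{10}$)
$\left(-45690 + U{\left(198 \right)}\right) \left(-17290 + r{\left(-135,s{\left(4 \right)} \right)}\right) = \left(-45690 - 78\right) \left(-17290 - 178\right) = \left(-45768\right) \left(-17468\right) = 799475424$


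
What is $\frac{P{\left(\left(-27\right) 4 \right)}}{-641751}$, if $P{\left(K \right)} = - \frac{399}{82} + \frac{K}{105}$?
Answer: $\frac{5639}{613941790} \approx 9.1849 \cdot 10^{-6}$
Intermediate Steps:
$P{\left(K \right)} = - \frac{399}{82} + \frac{K}{105}$ ($P{\left(K \right)} = \left(-399\right) \frac{1}{82} + K \frac{1}{105} = - \frac{399}{82} + \frac{K}{105}$)
$\frac{P{\left(\left(-27\right) 4 \right)}}{-641751} = \frac{- \frac{399}{82} + \frac{\left(-27\right) 4}{105}}{-641751} = \left(- \frac{399}{82} + \frac{1}{105} \left(-108\right)\right) \left(- \frac{1}{641751}\right) = \left(- \frac{399}{82} - \frac{36}{35}\right) \left(- \frac{1}{641751}\right) = \left(- \frac{16917}{2870}\right) \left(- \frac{1}{641751}\right) = \frac{5639}{613941790}$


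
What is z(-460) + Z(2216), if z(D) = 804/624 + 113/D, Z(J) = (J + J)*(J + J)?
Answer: 29365724439/1495 ≈ 1.9643e+7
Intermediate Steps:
Z(J) = 4*J² (Z(J) = (2*J)*(2*J) = 4*J²)
z(D) = 67/52 + 113/D (z(D) = 804*(1/624) + 113/D = 67/52 + 113/D)
z(-460) + Z(2216) = (67/52 + 113/(-460)) + 4*2216² = (67/52 + 113*(-1/460)) + 4*4910656 = (67/52 - 113/460) + 19642624 = 1559/1495 + 19642624 = 29365724439/1495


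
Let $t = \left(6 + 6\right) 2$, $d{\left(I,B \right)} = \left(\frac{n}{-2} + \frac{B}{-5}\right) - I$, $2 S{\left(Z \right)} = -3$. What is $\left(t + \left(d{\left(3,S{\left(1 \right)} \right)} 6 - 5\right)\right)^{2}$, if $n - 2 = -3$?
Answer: $\frac{841}{25} \approx 33.64$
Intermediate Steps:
$n = -1$ ($n = 2 - 3 = -1$)
$S{\left(Z \right)} = - \frac{3}{2}$ ($S{\left(Z \right)} = \frac{1}{2} \left(-3\right) = - \frac{3}{2}$)
$d{\left(I,B \right)} = \frac{1}{2} - I - \frac{B}{5}$ ($d{\left(I,B \right)} = \left(- \frac{1}{-2} + \frac{B}{-5}\right) - I = \left(\left(-1\right) \left(- \frac{1}{2}\right) + B \left(- \frac{1}{5}\right)\right) - I = \left(\frac{1}{2} - \frac{B}{5}\right) - I = \frac{1}{2} - I - \frac{B}{5}$)
$t = 24$ ($t = 12 \cdot 2 = 24$)
$\left(t + \left(d{\left(3,S{\left(1 \right)} \right)} 6 - 5\right)\right)^{2} = \left(24 + \left(\left(\frac{1}{2} - 3 - - \frac{3}{10}\right) 6 - 5\right)\right)^{2} = \left(24 + \left(\left(\frac{1}{2} - 3 + \frac{3}{10}\right) 6 - 5\right)\right)^{2} = \left(24 - \frac{91}{5}\right)^{2} = \left(\frac{29}{5}\right)^{2} = \frac{841}{25}$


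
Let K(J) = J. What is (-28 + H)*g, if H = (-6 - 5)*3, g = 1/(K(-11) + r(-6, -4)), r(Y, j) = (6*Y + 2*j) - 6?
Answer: 1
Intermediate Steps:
r(Y, j) = -6 + 2*j + 6*Y (r(Y, j) = (2*j + 6*Y) - 6 = -6 + 2*j + 6*Y)
g = -1/61 (g = 1/(-11 + (-6 + 2*(-4) + 6*(-6))) = 1/(-11 + (-6 - 8 - 36)) = 1/(-11 - 50) = 1/(-61) = -1/61 ≈ -0.016393)
H = -33 (H = -11*3 = -33)
(-28 + H)*g = (-28 - 33)*(-1/61) = -61*(-1/61) = 1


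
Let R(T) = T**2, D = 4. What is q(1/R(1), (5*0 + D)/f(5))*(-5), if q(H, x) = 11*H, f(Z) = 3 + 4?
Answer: -55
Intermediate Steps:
f(Z) = 7
q(1/R(1), (5*0 + D)/f(5))*(-5) = (11/(1**2))*(-5) = (11/1)*(-5) = (11*1)*(-5) = 11*(-5) = -55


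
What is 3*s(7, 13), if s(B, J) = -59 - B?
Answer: -198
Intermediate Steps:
3*s(7, 13) = 3*(-59 - 1*7) = 3*(-59 - 7) = 3*(-66) = -198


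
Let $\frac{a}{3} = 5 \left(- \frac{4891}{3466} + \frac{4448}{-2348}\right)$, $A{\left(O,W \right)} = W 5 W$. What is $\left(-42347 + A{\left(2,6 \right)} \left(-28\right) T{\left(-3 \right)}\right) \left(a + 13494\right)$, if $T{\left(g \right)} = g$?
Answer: $- \frac{744746437127151}{2034542} \approx -3.6605 \cdot 10^{8}$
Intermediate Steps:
$A{\left(O,W \right)} = 5 W^{2}$ ($A{\left(O,W \right)} = 5 W W = 5 W^{2}$)
$a = - \frac{100878135}{2034542}$ ($a = 3 \cdot 5 \left(- \frac{4891}{3466} + \frac{4448}{-2348}\right) = 3 \cdot 5 \left(\left(-4891\right) \frac{1}{3466} + 4448 \left(- \frac{1}{2348}\right)\right) = 3 \cdot 5 \left(- \frac{4891}{3466} - \frac{1112}{587}\right) = 3 \cdot 5 \left(- \frac{6725209}{2034542}\right) = 3 \left(- \frac{33626045}{2034542}\right) = - \frac{100878135}{2034542} \approx -49.583$)
$\left(-42347 + A{\left(2,6 \right)} \left(-28\right) T{\left(-3 \right)}\right) \left(a + 13494\right) = \left(-42347 + 5 \cdot 6^{2} \left(-28\right) \left(-3\right)\right) \left(- \frac{100878135}{2034542} + 13494\right) = \left(-42347 + 5 \cdot 36 \left(-28\right) \left(-3\right)\right) \frac{27353231613}{2034542} = \left(-42347 + 180 \left(-28\right) \left(-3\right)\right) \frac{27353231613}{2034542} = \left(-42347 - -15120\right) \frac{27353231613}{2034542} = \left(-42347 + 15120\right) \frac{27353231613}{2034542} = \left(-27227\right) \frac{27353231613}{2034542} = - \frac{744746437127151}{2034542}$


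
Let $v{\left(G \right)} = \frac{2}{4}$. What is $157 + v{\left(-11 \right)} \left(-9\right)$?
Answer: $\frac{305}{2} \approx 152.5$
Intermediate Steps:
$v{\left(G \right)} = \frac{1}{2}$ ($v{\left(G \right)} = 2 \cdot \frac{1}{4} = \frac{1}{2}$)
$157 + v{\left(-11 \right)} \left(-9\right) = 157 + \frac{1}{2} \left(-9\right) = 157 - \frac{9}{2} = \frac{305}{2}$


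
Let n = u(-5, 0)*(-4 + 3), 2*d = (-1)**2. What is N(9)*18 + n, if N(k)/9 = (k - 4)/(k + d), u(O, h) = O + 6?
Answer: 1601/19 ≈ 84.263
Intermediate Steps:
u(O, h) = 6 + O
d = 1/2 (d = (1/2)*(-1)**2 = (1/2)*1 = 1/2 ≈ 0.50000)
n = -1 (n = (6 - 5)*(-4 + 3) = 1*(-1) = -1)
N(k) = 9*(-4 + k)/(1/2 + k) (N(k) = 9*((k - 4)/(k + 1/2)) = 9*((-4 + k)/(1/2 + k)) = 9*(-4 + k)/(1/2 + k))
N(9)*18 + n = (18*(-4 + 9)/(1 + 2*9))*18 - 1 = (18*5/(1 + 18))*18 - 1 = (18*5/19)*18 - 1 = (18*(1/19)*5)*18 - 1 = (90/19)*18 - 1 = 1620/19 - 1 = 1601/19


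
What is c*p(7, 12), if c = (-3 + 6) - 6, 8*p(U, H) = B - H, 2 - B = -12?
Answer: -¾ ≈ -0.75000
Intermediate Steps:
B = 14 (B = 2 - 1*(-12) = 2 + 12 = 14)
p(U, H) = 7/4 - H/8 (p(U, H) = (14 - H)/8 = 7/4 - H/8)
c = -3 (c = 3 - 6 = -3)
c*p(7, 12) = -3*(7/4 - ⅛*12) = -3*(7/4 - 3/2) = -3*¼ = -¾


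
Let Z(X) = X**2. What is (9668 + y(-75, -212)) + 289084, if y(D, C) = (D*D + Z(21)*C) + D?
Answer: 210810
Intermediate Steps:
y(D, C) = D + D**2 + 441*C (y(D, C) = (D*D + 21**2*C) + D = (D**2 + 441*C) + D = D + D**2 + 441*C)
(9668 + y(-75, -212)) + 289084 = (9668 + (-75 + (-75)**2 + 441*(-212))) + 289084 = (9668 + (-75 + 5625 - 93492)) + 289084 = (9668 - 87942) + 289084 = -78274 + 289084 = 210810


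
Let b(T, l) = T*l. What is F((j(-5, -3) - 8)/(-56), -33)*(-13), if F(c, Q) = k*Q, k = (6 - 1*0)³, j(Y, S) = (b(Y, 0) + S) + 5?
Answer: 92664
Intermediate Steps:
j(Y, S) = 5 + S (j(Y, S) = (Y*0 + S) + 5 = (0 + S) + 5 = S + 5 = 5 + S)
k = 216 (k = (6 + 0)³ = 6³ = 216)
F(c, Q) = 216*Q
F((j(-5, -3) - 8)/(-56), -33)*(-13) = (216*(-33))*(-13) = -7128*(-13) = 92664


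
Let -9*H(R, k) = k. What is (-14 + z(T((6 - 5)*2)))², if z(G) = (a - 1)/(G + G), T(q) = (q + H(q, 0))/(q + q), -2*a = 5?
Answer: 1225/4 ≈ 306.25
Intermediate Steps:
a = -5/2 (a = -½*5 = -5/2 ≈ -2.5000)
H(R, k) = -k/9
T(q) = ½ (T(q) = (q - ⅑*0)/(q + q) = (q + 0)/((2*q)) = q*(1/(2*q)) = ½)
z(G) = -7/(4*G) (z(G) = (-5/2 - 1)/(G + G) = -7*1/(2*G)/2 = -7/(4*G))
(-14 + z(T((6 - 5)*2)))² = (-14 - 7/(4*½))² = (-14 - 7/4*2)² = (-14 - 7/2)² = (-35/2)² = 1225/4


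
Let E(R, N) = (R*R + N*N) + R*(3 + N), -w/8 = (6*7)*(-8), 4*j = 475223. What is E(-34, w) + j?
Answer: 29015247/4 ≈ 7.2538e+6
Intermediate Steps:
j = 475223/4 (j = (¼)*475223 = 475223/4 ≈ 1.1881e+5)
w = 2688 (w = -8*6*7*(-8) = -336*(-8) = -8*(-336) = 2688)
E(R, N) = N² + R² + R*(3 + N) (E(R, N) = (R² + N²) + R*(3 + N) = (N² + R²) + R*(3 + N) = N² + R² + R*(3 + N))
E(-34, w) + j = (2688² + (-34)² + 3*(-34) + 2688*(-34)) + 475223/4 = (7225344 + 1156 - 102 - 91392) + 475223/4 = 7135006 + 475223/4 = 29015247/4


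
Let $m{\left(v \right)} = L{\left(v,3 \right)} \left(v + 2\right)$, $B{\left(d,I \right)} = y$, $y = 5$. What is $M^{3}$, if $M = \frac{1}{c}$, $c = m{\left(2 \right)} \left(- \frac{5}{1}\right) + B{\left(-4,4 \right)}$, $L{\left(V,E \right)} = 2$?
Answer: $- \frac{1}{42875} \approx -2.3324 \cdot 10^{-5}$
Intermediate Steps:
$B{\left(d,I \right)} = 5$
$m{\left(v \right)} = 4 + 2 v$ ($m{\left(v \right)} = 2 \left(v + 2\right) = 2 \left(2 + v\right) = 4 + 2 v$)
$c = -35$ ($c = \left(4 + 2 \cdot 2\right) \left(- \frac{5}{1}\right) + 5 = \left(4 + 4\right) \left(\left(-5\right) 1\right) + 5 = 8 \left(-5\right) + 5 = -40 + 5 = -35$)
$M = - \frac{1}{35}$ ($M = \frac{1}{-35} = - \frac{1}{35} \approx -0.028571$)
$M^{3} = \left(- \frac{1}{35}\right)^{3} = - \frac{1}{42875}$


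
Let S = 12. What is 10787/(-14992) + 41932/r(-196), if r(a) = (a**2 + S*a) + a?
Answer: 60434107/134433264 ≈ 0.44955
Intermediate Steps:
r(a) = a**2 + 13*a (r(a) = (a**2 + 12*a) + a = a**2 + 13*a)
10787/(-14992) + 41932/r(-196) = 10787/(-14992) + 41932/((-196*(13 - 196))) = 10787*(-1/14992) + 41932/((-196*(-183))) = -10787/14992 + 41932/35868 = -10787/14992 + 41932*(1/35868) = -10787/14992 + 10483/8967 = 60434107/134433264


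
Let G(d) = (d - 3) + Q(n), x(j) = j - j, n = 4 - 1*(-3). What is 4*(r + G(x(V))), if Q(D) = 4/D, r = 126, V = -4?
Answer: 3460/7 ≈ 494.29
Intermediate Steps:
n = 7 (n = 4 + 3 = 7)
x(j) = 0
G(d) = -17/7 + d (G(d) = (d - 3) + 4/7 = (-3 + d) + 4*(⅐) = (-3 + d) + 4/7 = -17/7 + d)
4*(r + G(x(V))) = 4*(126 + (-17/7 + 0)) = 4*(126 - 17/7) = 4*(865/7) = 3460/7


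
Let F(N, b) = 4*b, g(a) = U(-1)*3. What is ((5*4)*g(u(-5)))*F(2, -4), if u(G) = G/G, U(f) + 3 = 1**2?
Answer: 1920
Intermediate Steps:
U(f) = -2 (U(f) = -3 + 1**2 = -3 + 1 = -2)
u(G) = 1
g(a) = -6 (g(a) = -2*3 = -6)
((5*4)*g(u(-5)))*F(2, -4) = ((5*4)*(-6))*(4*(-4)) = (20*(-6))*(-16) = -120*(-16) = 1920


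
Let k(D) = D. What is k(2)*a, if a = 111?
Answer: 222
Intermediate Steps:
k(2)*a = 2*111 = 222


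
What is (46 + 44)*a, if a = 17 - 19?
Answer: -180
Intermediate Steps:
a = -2
(46 + 44)*a = (46 + 44)*(-2) = 90*(-2) = -180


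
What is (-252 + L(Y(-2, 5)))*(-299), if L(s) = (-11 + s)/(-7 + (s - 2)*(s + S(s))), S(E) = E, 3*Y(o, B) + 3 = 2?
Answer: 3661554/49 ≈ 74726.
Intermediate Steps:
Y(o, B) = -1/3 (Y(o, B) = -1 + (1/3)*2 = -1 + 2/3 = -1/3)
L(s) = (-11 + s)/(-7 + 2*s*(-2 + s)) (L(s) = (-11 + s)/(-7 + (s - 2)*(s + s)) = (-11 + s)/(-7 + (-2 + s)*(2*s)) = (-11 + s)/(-7 + 2*s*(-2 + s)))
(-252 + L(Y(-2, 5)))*(-299) = (-252 + (11 - 1*(-1/3))/(7 - 2*(-1/3)**2 + 4*(-1/3)))*(-299) = (-252 + (11 + 1/3)/(7 - 2*1/9 - 4/3))*(-299) = (-252 + (34/3)/(7 - 2/9 - 4/3))*(-299) = (-252 + (34/3)/(49/9))*(-299) = (-252 + (9/49)*(34/3))*(-299) = (-252 + 102/49)*(-299) = -12246/49*(-299) = 3661554/49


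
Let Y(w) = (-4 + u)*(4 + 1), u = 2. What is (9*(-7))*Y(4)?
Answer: 630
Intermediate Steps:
Y(w) = -10 (Y(w) = (-4 + 2)*(4 + 1) = -2*5 = -10)
(9*(-7))*Y(4) = (9*(-7))*(-10) = -63*(-10) = 630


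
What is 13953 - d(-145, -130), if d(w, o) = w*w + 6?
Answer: -7078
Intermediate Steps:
d(w, o) = 6 + w**2 (d(w, o) = w**2 + 6 = 6 + w**2)
13953 - d(-145, -130) = 13953 - (6 + (-145)**2) = 13953 - (6 + 21025) = 13953 - 1*21031 = 13953 - 21031 = -7078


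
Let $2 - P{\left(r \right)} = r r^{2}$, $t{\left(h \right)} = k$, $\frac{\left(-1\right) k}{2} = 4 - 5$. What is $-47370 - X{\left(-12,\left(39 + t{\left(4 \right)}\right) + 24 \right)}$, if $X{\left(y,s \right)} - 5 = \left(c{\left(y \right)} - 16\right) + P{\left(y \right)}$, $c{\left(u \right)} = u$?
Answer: $-49077$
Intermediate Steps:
$k = 2$ ($k = - 2 \left(4 - 5\right) = \left(-2\right) \left(-1\right) = 2$)
$t{\left(h \right)} = 2$
$P{\left(r \right)} = 2 - r^{3}$ ($P{\left(r \right)} = 2 - r r^{2} = 2 - r^{3}$)
$X{\left(y,s \right)} = -9 + y - y^{3}$ ($X{\left(y,s \right)} = 5 - \left(14 + y^{3} - y\right) = -9 + y - y^{3}$)
$-47370 - X{\left(-12,\left(39 + t{\left(4 \right)}\right) + 24 \right)} = -47370 - \left(-9 - 12 - \left(-12\right)^{3}\right) = -47370 - \left(-9 - 12 - -1728\right) = -47370 - \left(-9 - 12 + 1728\right) = -47370 - 1707 = -49077$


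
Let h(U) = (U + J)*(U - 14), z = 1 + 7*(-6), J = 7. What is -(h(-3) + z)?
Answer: 109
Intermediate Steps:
z = -41 (z = 1 - 42 = -41)
h(U) = (-14 + U)*(7 + U) (h(U) = (U + 7)*(U - 14) = (7 + U)*(-14 + U) = (-14 + U)*(7 + U))
-(h(-3) + z) = -((-98 + (-3)**2 - 7*(-3)) - 41) = -((-98 + 9 + 21) - 41) = -(-68 - 41) = -1*(-109) = 109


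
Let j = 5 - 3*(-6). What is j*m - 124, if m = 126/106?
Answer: -5123/53 ≈ -96.660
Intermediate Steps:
m = 63/53 (m = 126*(1/106) = 63/53 ≈ 1.1887)
j = 23 (j = 5 + 18 = 23)
j*m - 124 = 23*(63/53) - 124 = 1449/53 - 124 = -5123/53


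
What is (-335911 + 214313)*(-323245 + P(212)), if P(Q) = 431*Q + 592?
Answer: 28123307038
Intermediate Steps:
P(Q) = 592 + 431*Q
(-335911 + 214313)*(-323245 + P(212)) = (-335911 + 214313)*(-323245 + (592 + 431*212)) = -121598*(-323245 + (592 + 91372)) = -121598*(-323245 + 91964) = -121598*(-231281) = 28123307038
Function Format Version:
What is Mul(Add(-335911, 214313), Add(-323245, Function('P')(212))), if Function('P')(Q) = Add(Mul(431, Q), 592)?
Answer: 28123307038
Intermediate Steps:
Function('P')(Q) = Add(592, Mul(431, Q))
Mul(Add(-335911, 214313), Add(-323245, Function('P')(212))) = Mul(Add(-335911, 214313), Add(-323245, Add(592, Mul(431, 212)))) = Mul(-121598, Add(-323245, Add(592, 91372))) = Mul(-121598, Add(-323245, 91964)) = Mul(-121598, -231281) = 28123307038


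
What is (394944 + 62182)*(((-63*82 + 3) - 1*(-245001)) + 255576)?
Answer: 226466620164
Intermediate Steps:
(394944 + 62182)*(((-63*82 + 3) - 1*(-245001)) + 255576) = 457126*(((-5166 + 3) + 245001) + 255576) = 457126*((-5163 + 245001) + 255576) = 457126*(239838 + 255576) = 457126*495414 = 226466620164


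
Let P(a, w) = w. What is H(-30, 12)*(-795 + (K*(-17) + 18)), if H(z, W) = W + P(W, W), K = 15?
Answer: -24768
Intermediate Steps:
H(z, W) = 2*W (H(z, W) = W + W = 2*W)
H(-30, 12)*(-795 + (K*(-17) + 18)) = (2*12)*(-795 + (15*(-17) + 18)) = 24*(-795 + (-255 + 18)) = 24*(-795 - 237) = 24*(-1032) = -24768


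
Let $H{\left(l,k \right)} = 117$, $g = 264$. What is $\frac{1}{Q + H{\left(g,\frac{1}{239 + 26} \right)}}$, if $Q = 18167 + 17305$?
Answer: $\frac{1}{35589} \approx 2.8099 \cdot 10^{-5}$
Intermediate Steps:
$Q = 35472$
$\frac{1}{Q + H{\left(g,\frac{1}{239 + 26} \right)}} = \frac{1}{35472 + 117} = \frac{1}{35589}$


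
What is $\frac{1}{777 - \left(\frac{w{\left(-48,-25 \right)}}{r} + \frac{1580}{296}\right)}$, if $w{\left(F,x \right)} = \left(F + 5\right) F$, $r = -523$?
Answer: $\frac{38702}{30017605} \approx 0.0012893$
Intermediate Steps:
$w{\left(F,x \right)} = F \left(5 + F\right)$ ($w{\left(F,x \right)} = \left(5 + F\right) F = F \left(5 + F\right)$)
$\frac{1}{777 - \left(\frac{w{\left(-48,-25 \right)}}{r} + \frac{1580}{296}\right)} = \frac{1}{777 - \left(\frac{\left(-48\right) \left(5 - 48\right)}{-523} + \frac{1580}{296}\right)} = \frac{1}{777 - \left(\left(-48\right) \left(-43\right) \left(- \frac{1}{523}\right) + 1580 \cdot \frac{1}{296}\right)} = \frac{1}{777 - \left(2064 \left(- \frac{1}{523}\right) + \frac{395}{74}\right)} = \frac{1}{777 - \left(- \frac{2064}{523} + \frac{395}{74}\right)} = \frac{1}{777 - \frac{53849}{38702}} = \frac{1}{\frac{30017605}{38702}} = \frac{38702}{30017605}$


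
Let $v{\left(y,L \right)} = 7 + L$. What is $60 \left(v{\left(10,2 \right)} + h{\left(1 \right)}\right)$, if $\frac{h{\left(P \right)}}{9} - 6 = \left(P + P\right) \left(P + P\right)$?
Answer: $5940$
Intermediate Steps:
$h{\left(P \right)} = 54 + 36 P^{2}$ ($h{\left(P \right)} = 54 + 9 \left(P + P\right) \left(P + P\right) = 54 + 9 \cdot 2 P 2 P = 54 + 9 \cdot 4 P^{2} = 54 + 36 P^{2}$)
$60 \left(v{\left(10,2 \right)} + h{\left(1 \right)}\right) = 60 \left(\left(7 + 2\right) + \left(54 + 36 \cdot 1^{2}\right)\right) = 60 \left(9 + \left(54 + 36 \cdot 1\right)\right) = 60 \left(9 + \left(54 + 36\right)\right) = 60 \left(9 + 90\right) = 60 \cdot 99 = 5940$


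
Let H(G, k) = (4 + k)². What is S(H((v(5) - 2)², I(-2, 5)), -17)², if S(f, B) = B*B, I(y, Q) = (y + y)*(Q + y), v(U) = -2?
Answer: 83521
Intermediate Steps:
I(y, Q) = 2*y*(Q + y) (I(y, Q) = (2*y)*(Q + y) = 2*y*(Q + y))
S(f, B) = B²
S(H((v(5) - 2)², I(-2, 5)), -17)² = ((-17)²)² = 289² = 83521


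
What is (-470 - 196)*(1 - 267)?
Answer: 177156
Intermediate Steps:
(-470 - 196)*(1 - 267) = -666*(-266) = 177156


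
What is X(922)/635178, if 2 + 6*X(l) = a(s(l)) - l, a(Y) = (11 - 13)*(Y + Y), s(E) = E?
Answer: -1153/952767 ≈ -0.0012102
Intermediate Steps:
a(Y) = -4*Y
X(l) = -⅓ - 5*l/6 (X(l) = -⅓ + (-4*l - l)/6 = -⅓ + (-5*l)/6 = -⅓ - 5*l/6)
X(922)/635178 = (-⅓ - ⅚*922)/635178 = (-⅓ - 2305/3)*(1/635178) = -2306/3*1/635178 = -1153/952767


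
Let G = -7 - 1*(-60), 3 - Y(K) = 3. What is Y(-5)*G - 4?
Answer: -4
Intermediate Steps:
Y(K) = 0 (Y(K) = 3 - 1*3 = 3 - 3 = 0)
G = 53 (G = -7 + 60 = 53)
Y(-5)*G - 4 = 0*53 - 4 = 0 - 4 = -4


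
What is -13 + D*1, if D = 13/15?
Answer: -182/15 ≈ -12.133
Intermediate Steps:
D = 13/15 (D = 13*(1/15) = 13/15 ≈ 0.86667)
-13 + D*1 = -13 + (13/15)*1 = -13 + 13/15 = -182/15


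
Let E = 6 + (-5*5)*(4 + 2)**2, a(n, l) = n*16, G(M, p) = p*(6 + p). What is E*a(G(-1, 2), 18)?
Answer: -228864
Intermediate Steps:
a(n, l) = 16*n
E = -894 (E = 6 - 25*6**2 = 6 - 25*36 = 6 - 900 = -894)
E*a(G(-1, 2), 18) = -14304*2*(6 + 2) = -14304*2*8 = -14304*16 = -894*256 = -228864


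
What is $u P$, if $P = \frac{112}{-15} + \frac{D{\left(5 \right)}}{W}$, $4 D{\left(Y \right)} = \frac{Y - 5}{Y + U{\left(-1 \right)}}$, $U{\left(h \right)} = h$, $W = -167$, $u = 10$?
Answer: $- \frac{224}{3} \approx -74.667$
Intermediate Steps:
$D{\left(Y \right)} = \frac{-5 + Y}{4 \left(-1 + Y\right)}$ ($D{\left(Y \right)} = \frac{\left(Y - 5\right) \frac{1}{Y - 1}}{4} = \frac{\left(-5 + Y\right) \frac{1}{-1 + Y}}{4} = \frac{\frac{1}{-1 + Y} \left(-5 + Y\right)}{4} = \frac{-5 + Y}{4 \left(-1 + Y\right)}$)
$P = - \frac{112}{15}$ ($P = \frac{112}{-15} + \frac{\frac{1}{4} \frac{1}{-1 + 5} \left(-5 + 5\right)}{-167} = 112 \left(- \frac{1}{15}\right) + \frac{1}{4} \cdot \frac{1}{4} \cdot 0 \left(- \frac{1}{167}\right) = - \frac{112}{15} + \frac{1}{4} \cdot \frac{1}{4} \cdot 0 \left(- \frac{1}{167}\right) = - \frac{112}{15} + 0 \left(- \frac{1}{167}\right) = - \frac{112}{15} + 0 = - \frac{112}{15} \approx -7.4667$)
$u P = 10 \left(- \frac{112}{15}\right) = - \frac{224}{3}$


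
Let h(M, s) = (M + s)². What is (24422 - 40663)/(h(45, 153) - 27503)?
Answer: -16241/11701 ≈ -1.3880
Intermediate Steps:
(24422 - 40663)/(h(45, 153) - 27503) = (24422 - 40663)/((45 + 153)² - 27503) = -16241/(198² - 27503) = -16241/(39204 - 27503) = -16241/11701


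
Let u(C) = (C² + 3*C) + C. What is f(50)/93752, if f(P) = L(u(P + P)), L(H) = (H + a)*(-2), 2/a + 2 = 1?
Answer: -5199/23438 ≈ -0.22182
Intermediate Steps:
a = -2 (a = 2/(-2 + 1) = 2/(-1) = 2*(-1) = -2)
u(C) = C² + 4*C
L(H) = 4 - 2*H (L(H) = (H - 2)*(-2) = (-2 + H)*(-2) = 4 - 2*H)
f(P) = 4 - 4*P*(4 + 2*P) (f(P) = 4 - 2*(P + P)*(4 + (P + P)) = 4 - 2*2*P*(4 + 2*P) = 4 - 4*P*(4 + 2*P))
f(50)/93752 = (4 - 8*50*(2 + 50))/93752 = (4 - 8*50*52)*(1/93752) = (4 - 20800)*(1/93752) = -20796*1/93752 = -5199/23438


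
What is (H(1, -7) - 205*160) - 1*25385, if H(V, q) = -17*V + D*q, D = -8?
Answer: -58146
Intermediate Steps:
H(V, q) = -17*V - 8*q
(H(1, -7) - 205*160) - 1*25385 = ((-17*1 - 8*(-7)) - 205*160) - 1*25385 = ((-17 + 56) - 32800) - 25385 = (39 - 32800) - 25385 = -32761 - 25385 = -58146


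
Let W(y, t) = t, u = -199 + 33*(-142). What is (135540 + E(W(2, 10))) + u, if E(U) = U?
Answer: 130665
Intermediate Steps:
u = -4885 (u = -199 - 4686 = -4885)
(135540 + E(W(2, 10))) + u = (135540 + 10) - 4885 = 135550 - 4885 = 130665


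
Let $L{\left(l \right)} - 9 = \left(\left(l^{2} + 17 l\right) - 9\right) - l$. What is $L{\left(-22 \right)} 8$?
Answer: $1056$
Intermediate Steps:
$L{\left(l \right)} = l^{2} + 16 l$ ($L{\left(l \right)} = 9 - \left(9 - l^{2} - 16 l\right) = 9 + \left(-9 + l^{2} + 16 l\right) = l^{2} + 16 l$)
$L{\left(-22 \right)} 8 = - 22 \left(16 - 22\right) 8 = \left(-22\right) \left(-6\right) 8 = 132 \cdot 8 = 1056$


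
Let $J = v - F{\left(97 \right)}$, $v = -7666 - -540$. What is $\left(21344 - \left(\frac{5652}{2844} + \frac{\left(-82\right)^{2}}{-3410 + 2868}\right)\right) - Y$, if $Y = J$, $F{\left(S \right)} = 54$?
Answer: $\frac{610893367}{21409} \approx 28534.0$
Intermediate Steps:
$v = -7126$ ($v = -7666 + 540 = -7126$)
$J = -7180$ ($J = -7126 - 54 = -7180$)
$Y = -7180$
$\left(21344 - \left(\frac{5652}{2844} + \frac{\left(-82\right)^{2}}{-3410 + 2868}\right)\right) - Y = \left(21344 - \left(\frac{5652}{2844} + \frac{\left(-82\right)^{2}}{-3410 + 2868}\right)\right) - -7180 = \left(21344 - \left(5652 \cdot \frac{1}{2844} + \frac{6724}{-542}\right)\right) + 7180 = \left(21344 - \left(\frac{157}{79} + 6724 \left(- \frac{1}{542}\right)\right)\right) + 7180 = \left(21344 - \left(\frac{157}{79} - \frac{3362}{271}\right)\right) + 7180 = \left(21344 - - \frac{223051}{21409}\right) + 7180 = \left(21344 + \frac{223051}{21409}\right) + 7180 = \frac{457176747}{21409} + 7180 = \frac{610893367}{21409}$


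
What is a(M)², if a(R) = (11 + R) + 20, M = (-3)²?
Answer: 1600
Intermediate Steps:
M = 9
a(R) = 31 + R
a(M)² = (31 + 9)² = 40² = 1600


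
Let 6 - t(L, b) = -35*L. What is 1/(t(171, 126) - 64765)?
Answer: -1/58774 ≈ -1.7014e-5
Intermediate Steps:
t(L, b) = 6 + 35*L (t(L, b) = 6 - (-35)*L = 6 + 35*L)
1/(t(171, 126) - 64765) = 1/((6 + 35*171) - 64765) = 1/((6 + 5985) - 64765) = 1/(5991 - 64765) = 1/(-58774) = -1/58774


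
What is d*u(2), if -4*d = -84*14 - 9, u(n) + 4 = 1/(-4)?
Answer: -20145/16 ≈ -1259.1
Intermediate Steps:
u(n) = -17/4 (u(n) = -4 + 1/(-4) = -4 - ¼ = -17/4)
d = 1185/4 (d = -(-84*14 - 9)/4 = -(-1176 - 9)/4 = -¼*(-1185) = 1185/4 ≈ 296.25)
d*u(2) = (1185/4)*(-17/4) = -20145/16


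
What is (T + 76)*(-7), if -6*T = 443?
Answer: -91/6 ≈ -15.167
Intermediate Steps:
T = -443/6 (T = -⅙*443 = -443/6 ≈ -73.833)
(T + 76)*(-7) = (-443/6 + 76)*(-7) = (13/6)*(-7) = -91/6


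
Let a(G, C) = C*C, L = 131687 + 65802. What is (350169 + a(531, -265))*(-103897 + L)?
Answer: 39345515248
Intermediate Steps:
L = 197489
a(G, C) = C²
(350169 + a(531, -265))*(-103897 + L) = (350169 + (-265)²)*(-103897 + 197489) = (350169 + 70225)*93592 = 420394*93592 = 39345515248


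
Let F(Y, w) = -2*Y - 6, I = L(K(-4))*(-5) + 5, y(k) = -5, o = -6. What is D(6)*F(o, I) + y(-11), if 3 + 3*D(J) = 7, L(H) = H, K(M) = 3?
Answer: 3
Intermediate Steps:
D(J) = 4/3 (D(J) = -1 + (1/3)*7 = -1 + 7/3 = 4/3)
I = -10 (I = 3*(-5) + 5 = -15 + 5 = -10)
F(Y, w) = -6 - 2*Y
D(6)*F(o, I) + y(-11) = 4*(-6 - 2*(-6))/3 - 5 = 4*(-6 + 12)/3 - 5 = (4/3)*6 - 5 = 8 - 5 = 3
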